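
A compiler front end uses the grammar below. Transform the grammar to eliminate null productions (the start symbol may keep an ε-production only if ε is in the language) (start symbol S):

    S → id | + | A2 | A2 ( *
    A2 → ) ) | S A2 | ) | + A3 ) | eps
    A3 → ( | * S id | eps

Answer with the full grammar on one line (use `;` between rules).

Nullable nonterminals: {A2, A3, S}.
ε ∈ L(G) since S is nullable, so keep S → ε.
Expand every rule over subsets of its nullable positions: S → A2 ( * gives A2 ( * | ( *. A2 → S A2 gives S A2 | S. A2 → + A3 ) gives + A3 ) | + ). A3 → * S id gives * S id | * id.

S → id | + | A2 | A2 ( * | ( * | ε; A2 → ) ) | S A2 | S | ) | + A3 ) | + ); A3 → ( | * S id | * id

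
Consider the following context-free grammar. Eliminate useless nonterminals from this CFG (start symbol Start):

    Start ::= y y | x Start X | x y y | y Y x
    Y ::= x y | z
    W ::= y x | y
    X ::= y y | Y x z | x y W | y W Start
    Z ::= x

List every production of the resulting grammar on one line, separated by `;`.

Start ::= y y | x Start X | x y y | y Y x; Y ::= x y | z; W ::= y x | y; X ::= y y | Y x z | x y W | y W Start

Generating nonterminals: {Start, W, X, Y, Z}.
Reachable from Start after that: {Start, W, X, Y}.
Removed useless symbols: {Z} and every production mentioning them.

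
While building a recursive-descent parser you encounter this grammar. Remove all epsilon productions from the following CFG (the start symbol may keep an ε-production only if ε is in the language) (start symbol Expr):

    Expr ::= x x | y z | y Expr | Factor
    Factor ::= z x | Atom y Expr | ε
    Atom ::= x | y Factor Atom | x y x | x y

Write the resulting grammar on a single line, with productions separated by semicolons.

Expr ::= x x | y z | y Expr | y | Factor | ε; Factor ::= z x | Atom y Expr | Atom y; Atom ::= x | y Factor Atom | y Atom | x y x | x y

Nullable nonterminals: {Expr, Factor}.
ε ∈ L(G) since Expr is nullable, so keep Expr → ε.
Add the nullable-subset variants: Expr → y Expr gives y Expr | y. Factor → Atom y Expr gives Atom y Expr | Atom y. Atom → y Factor Atom gives y Factor Atom | y Atom.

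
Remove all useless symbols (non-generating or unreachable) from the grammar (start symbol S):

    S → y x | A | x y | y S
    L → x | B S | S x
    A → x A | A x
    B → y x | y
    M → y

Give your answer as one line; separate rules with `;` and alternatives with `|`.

S → y x | x y | y S

Generating nonterminals: {B, L, M, S}.
Reachable from S after that: {S}.
Removed useless symbols: {A, B, L, M} and every production mentioning them.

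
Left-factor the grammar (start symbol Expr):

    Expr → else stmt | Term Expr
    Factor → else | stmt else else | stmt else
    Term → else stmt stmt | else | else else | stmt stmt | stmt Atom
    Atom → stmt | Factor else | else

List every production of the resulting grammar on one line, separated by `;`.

Expr → else stmt | Term Expr; Factor → else | stmt else Factor1; Term → else Term1 | stmt Term2; Atom → stmt | Factor else | else; Factor1 → else | epsilon; Term1 → stmt stmt | epsilon | else; Term2 → stmt | Atom

Factor has alternatives sharing prefix 'stmt else': factor to Factor → stmt else Factor1 with Factor1 → else | ε.
Term has alternatives sharing prefix 'else': factor to Term → else Term1 with Term1 → stmt stmt | ε | else.
Term has alternatives sharing prefix 'stmt': factor to Term → stmt Term2 with Term2 → stmt | Atom.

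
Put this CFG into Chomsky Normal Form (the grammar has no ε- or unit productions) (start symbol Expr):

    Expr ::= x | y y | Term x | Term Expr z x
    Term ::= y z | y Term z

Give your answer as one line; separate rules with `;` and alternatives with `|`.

Expr ::= x | X1 X1 | Term X2 | Term Y1; Term ::= X1 X3 | X1 Y3; X1 ::= y; X2 ::= x; X3 ::= z; Y1 ::= Expr Y2; Y2 ::= X3 X2; Y3 ::= Term X3

Introduce a nonterminal for each terminal appearing in a rule of length ≥ 2: X1 → y, X2 → x, X3 → z.
Binarize each right-hand side of length ≥ 3 by chaining fresh nonterminals (Y1, Y2, …): affected rules were Expr → Term Expr X3 X2; Term → X1 Term X3.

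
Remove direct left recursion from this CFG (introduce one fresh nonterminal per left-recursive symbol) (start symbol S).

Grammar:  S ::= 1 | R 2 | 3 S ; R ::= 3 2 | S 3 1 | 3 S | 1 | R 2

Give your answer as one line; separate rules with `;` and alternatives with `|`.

S ::= 1 | R 2 | 3 S; R ::= 3 2 R' | S 3 1 R' | 3 S R' | 1 R'; R' ::= 2 R' | ε

Directly left-recursive nonterminal: R.
For R: α = {2}, β = {3 2, S 3 1, 3 S, 1}. Rewrite as R → β R' and R' → α R' | ε.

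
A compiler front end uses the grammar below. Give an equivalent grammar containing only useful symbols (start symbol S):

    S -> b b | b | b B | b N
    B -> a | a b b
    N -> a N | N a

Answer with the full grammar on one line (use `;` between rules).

Generating nonterminals: {B, S}.
Reachable from S after that: {B, S}.
Removed useless symbols: {N} and every production mentioning them.

S -> b b | b | b B; B -> a | a b b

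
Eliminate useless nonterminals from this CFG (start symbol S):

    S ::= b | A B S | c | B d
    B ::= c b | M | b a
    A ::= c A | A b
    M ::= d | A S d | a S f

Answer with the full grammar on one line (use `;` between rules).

S ::= b | c | B d; B ::= c b | M | b a; M ::= d | a S f

Generating nonterminals: {B, M, S}.
Reachable from S after that: {B, M, S}.
Removed useless symbols: {A} and every production mentioning them.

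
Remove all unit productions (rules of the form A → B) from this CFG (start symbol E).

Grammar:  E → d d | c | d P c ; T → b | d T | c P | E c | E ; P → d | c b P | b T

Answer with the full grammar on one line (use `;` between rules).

Unit pairs: T ⇒* {E}.
For every A with A ⇒* B via unit rules, add B's non-unit alternatives to A; then delete every rule of the form X → Y.

E → d d | c | d P c; T → d d | c | d P c | b | d T | c P | E c; P → d | c b P | b T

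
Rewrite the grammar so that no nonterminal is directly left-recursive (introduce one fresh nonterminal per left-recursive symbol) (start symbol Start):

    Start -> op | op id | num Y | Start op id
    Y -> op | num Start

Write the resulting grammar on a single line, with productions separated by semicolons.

Left recursion appears on Start.
For Start: α = {op id}, β = {op, op id, num Y}. Rewrite as Start → β Start1 and Start1 → α Start1 | ε.

Start -> op Start1 | op id Start1 | num Y Start1; Y -> op | num Start; Start1 -> op id Start1 | ε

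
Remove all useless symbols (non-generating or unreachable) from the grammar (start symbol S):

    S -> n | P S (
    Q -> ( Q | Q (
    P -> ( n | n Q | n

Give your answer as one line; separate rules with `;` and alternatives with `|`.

Generating nonterminals: {P, S}.
Reachable from S after that: {P, S}.
Removed useless symbols: {Q} and every production mentioning them.

S -> n | P S (; P -> ( n | n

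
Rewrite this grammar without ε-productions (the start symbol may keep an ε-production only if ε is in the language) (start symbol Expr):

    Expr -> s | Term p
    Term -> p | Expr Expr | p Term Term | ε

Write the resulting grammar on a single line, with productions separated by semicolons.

Expr -> s | Term p | p; Term -> p | Expr Expr | p Term Term | p Term

Nullable set = {Term}.
ε ∉ L(G), so no ε-production is kept.
Expand every rule over subsets of its nullable positions: Expr → Term p gives Term p | p. Term → p Term Term gives p Term Term | p Term.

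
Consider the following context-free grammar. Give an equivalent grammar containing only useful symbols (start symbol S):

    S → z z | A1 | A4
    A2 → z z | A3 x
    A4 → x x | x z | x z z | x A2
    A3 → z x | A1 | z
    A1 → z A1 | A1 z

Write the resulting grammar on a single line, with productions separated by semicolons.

S → z z | A4; A2 → z z | A3 x; A4 → x x | x z | x z z | x A2; A3 → z x | z

Generating nonterminals: {A2, A3, A4, S}.
Reachable from S after that: {A2, A3, A4, S}.
Removed useless symbols: {A1} and every production mentioning them.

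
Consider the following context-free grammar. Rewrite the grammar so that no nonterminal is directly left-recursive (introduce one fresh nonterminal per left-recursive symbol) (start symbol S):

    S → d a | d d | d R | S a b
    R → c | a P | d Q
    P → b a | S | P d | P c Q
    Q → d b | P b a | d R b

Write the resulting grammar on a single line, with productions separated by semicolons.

S → d a S' | d d S' | d R S'; R → c | a P | d Q; P → b a P' | S P'; Q → d b | P b a | d R b; S' → a b S' | eps; P' → d P' | c Q P' | eps

Left recursion appears on S, P.
For S: α = {a b}, β = {d a, d d, d R}. Rewrite as S → β S' and S' → α S' | ε.
For P: α = {d, c Q}, β = {b a, S}. Rewrite as P → β P' and P' → α P' | ε.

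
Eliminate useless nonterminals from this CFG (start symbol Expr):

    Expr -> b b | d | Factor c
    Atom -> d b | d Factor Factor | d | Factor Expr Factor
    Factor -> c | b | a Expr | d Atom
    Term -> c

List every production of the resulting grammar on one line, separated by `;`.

Expr -> b b | d | Factor c; Atom -> d b | d Factor Factor | d | Factor Expr Factor; Factor -> c | b | a Expr | d Atom

Generating nonterminals: {Atom, Expr, Factor, Term}.
Reachable from Expr after that: {Atom, Expr, Factor}.
Removed useless symbols: {Term} and every production mentioning them.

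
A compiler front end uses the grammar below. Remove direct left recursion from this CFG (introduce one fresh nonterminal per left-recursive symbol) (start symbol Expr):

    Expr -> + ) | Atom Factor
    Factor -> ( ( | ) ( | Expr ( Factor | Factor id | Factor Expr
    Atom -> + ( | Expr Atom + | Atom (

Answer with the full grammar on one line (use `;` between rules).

Expr -> + ) | Atom Factor; Factor -> ( ( Factor1 | ) ( Factor1 | Expr ( Factor Factor1; Atom -> + ( Atom1 | Expr Atom + Atom1; Factor1 -> id Factor1 | Expr Factor1 | ε; Atom1 -> ( Atom1 | ε

Factor, Atom are directly left-recursive.
For Factor: α = {id, Expr}, β = {( (, ) (, Expr ( Factor}. Rewrite as Factor → β Factor1 and Factor1 → α Factor1 | ε.
For Atom: α = {(}, β = {+ (, Expr Atom +}. Rewrite as Atom → β Atom1 and Atom1 → α Atom1 | ε.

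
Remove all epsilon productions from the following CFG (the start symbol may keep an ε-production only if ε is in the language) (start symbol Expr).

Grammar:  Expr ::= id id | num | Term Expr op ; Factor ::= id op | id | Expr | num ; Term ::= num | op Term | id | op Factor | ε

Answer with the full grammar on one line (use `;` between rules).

The nullable symbols are {Term}.
ε ∉ L(G), so no ε-production is kept.
Expand every rule over subsets of its nullable positions: Expr → Term Expr op gives Term Expr op | Expr op. Term → op Term gives op Term | op.

Expr ::= id id | num | Term Expr op | Expr op; Factor ::= id op | id | Expr | num; Term ::= num | op Term | op | id | op Factor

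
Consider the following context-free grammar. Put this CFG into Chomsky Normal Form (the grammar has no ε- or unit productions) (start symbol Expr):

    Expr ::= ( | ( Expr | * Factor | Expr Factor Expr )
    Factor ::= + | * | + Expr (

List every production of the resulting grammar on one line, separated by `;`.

Introduce a nonterminal for each terminal appearing in a rule of length ≥ 2: X1 → (, X2 → *, X3 → ), X4 → +.
Binarize each right-hand side of length ≥ 3 by chaining fresh nonterminals (Y1, Y2, …): affected rules were Expr → Expr Factor Expr X3; Factor → X4 Expr X1.

Expr ::= ( | X1 Expr | X2 Factor | Expr Y1; Factor ::= + | * | X4 Y3; X1 ::= (; X2 ::= *; X3 ::= ); X4 ::= +; Y1 ::= Factor Y2; Y2 ::= Expr X3; Y3 ::= Expr X1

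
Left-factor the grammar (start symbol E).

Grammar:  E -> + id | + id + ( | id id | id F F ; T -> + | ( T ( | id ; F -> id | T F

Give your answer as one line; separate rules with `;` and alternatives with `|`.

E has alternatives sharing prefix '+ id': factor to E → + id E' with E' → ε | + (.
E has alternatives sharing prefix 'id': factor to E → id E'' with E'' → id | F F.

E -> + id E' | id E''; T -> + | ( T ( | id; F -> id | T F; E' -> ε | + (; E'' -> id | F F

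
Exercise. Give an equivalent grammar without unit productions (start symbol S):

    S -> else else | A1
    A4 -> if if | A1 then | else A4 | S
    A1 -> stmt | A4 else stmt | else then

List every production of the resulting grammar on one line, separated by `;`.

Unit pairs: A4 ⇒* {A1, S}; S ⇒* {A1}.
For every A with A ⇒* B via unit rules, add B's non-unit alternatives to A; then delete every rule of the form X → Y.

S -> stmt | A4 else stmt | else then | else else; A4 -> if if | A1 then | else A4 | stmt | A4 else stmt | else then | else else; A1 -> stmt | A4 else stmt | else then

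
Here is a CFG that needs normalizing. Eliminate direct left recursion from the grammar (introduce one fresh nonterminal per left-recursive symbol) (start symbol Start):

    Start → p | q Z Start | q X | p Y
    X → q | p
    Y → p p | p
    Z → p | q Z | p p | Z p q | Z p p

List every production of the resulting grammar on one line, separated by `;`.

Directly left-recursive nonterminal: Z.
For Z: α = {p q, p p}, β = {p, q Z, p p}. Rewrite as Z → β Z1 and Z1 → α Z1 | ε.

Start → p | q Z Start | q X | p Y; X → q | p; Y → p p | p; Z → p Z1 | q Z Z1 | p p Z1; Z1 → p q Z1 | p p Z1 | ε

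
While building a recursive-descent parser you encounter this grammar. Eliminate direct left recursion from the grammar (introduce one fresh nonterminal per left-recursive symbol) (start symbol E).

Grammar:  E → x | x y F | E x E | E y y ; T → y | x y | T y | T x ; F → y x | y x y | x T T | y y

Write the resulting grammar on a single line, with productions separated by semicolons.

E → x E' | x y F E'; T → y T' | x y T'; F → y x | y x y | x T T | y y; E' → x E E' | y y E' | eps; T' → y T' | x T' | eps

Directly left-recursive nonterminals: E, T.
For E: α = {x E, y y}, β = {x, x y F}. Rewrite as E → β E' and E' → α E' | ε.
For T: α = {y, x}, β = {y, x y}. Rewrite as T → β T' and T' → α T' | ε.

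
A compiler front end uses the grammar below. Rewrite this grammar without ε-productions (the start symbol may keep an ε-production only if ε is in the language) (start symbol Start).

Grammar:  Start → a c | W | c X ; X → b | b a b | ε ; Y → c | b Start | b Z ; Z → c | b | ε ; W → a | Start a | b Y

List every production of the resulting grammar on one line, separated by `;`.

Nullable nonterminals: {X, Z}.
ε ∉ L(G), so no ε-production is kept.
Add the nullable-subset variants: Start → c X gives c X | c. Y → b Z gives b Z | b.

Start → a c | W | c X | c; X → b | b a b; Y → c | b Start | b Z | b; Z → c | b; W → a | Start a | b Y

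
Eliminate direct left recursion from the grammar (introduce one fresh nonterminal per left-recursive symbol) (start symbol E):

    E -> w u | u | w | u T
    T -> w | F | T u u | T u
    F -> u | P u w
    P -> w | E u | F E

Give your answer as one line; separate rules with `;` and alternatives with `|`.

Directly left-recursive nonterminal: T.
For T: α = {u u, u}, β = {w, F}. Rewrite as T → β T' and T' → α T' | ε.

E -> w u | u | w | u T; T -> w T' | F T'; F -> u | P u w; P -> w | E u | F E; T' -> u u T' | u T' | epsilon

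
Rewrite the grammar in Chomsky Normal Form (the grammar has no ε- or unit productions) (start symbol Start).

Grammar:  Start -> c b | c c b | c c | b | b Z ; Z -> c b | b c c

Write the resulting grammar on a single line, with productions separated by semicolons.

Introduce a nonterminal for each terminal appearing in a rule of length ≥ 2: X1 → c, X2 → b.
Binarize each right-hand side of length ≥ 3 by chaining fresh nonterminals (Y1, Y2, …): affected rules were Start → X1 X1 X2; Z → X2 X1 X1.

Start -> X1 X2 | X1 Y1 | X1 X1 | b | X2 Z; Z -> X1 X2 | X2 Y2; X1 -> c; X2 -> b; Y1 -> X1 X2; Y2 -> X1 X1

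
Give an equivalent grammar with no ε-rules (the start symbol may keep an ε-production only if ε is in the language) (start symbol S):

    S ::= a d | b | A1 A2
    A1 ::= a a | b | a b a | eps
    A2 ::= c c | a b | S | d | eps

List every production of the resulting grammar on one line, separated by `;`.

The nullable symbols are {A1, A2, S}.
ε ∈ L(G) since S is nullable, so keep S → ε.
Expand every rule over subsets of its nullable positions: S → A1 A2 gives A1 A2 | A1 | A2.

S ::= a d | b | A1 A2 | A1 | A2 | eps; A1 ::= a a | b | a b a; A2 ::= c c | a b | S | d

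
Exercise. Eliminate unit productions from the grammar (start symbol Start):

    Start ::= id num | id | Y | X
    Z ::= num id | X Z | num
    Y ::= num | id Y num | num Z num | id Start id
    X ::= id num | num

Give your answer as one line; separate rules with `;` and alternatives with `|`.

Start ::= id num | id | num | id Y num | num Z num | id Start id; Z ::= num id | X Z | num; Y ::= num | id Y num | num Z num | id Start id; X ::= id num | num

Unit pairs: Start ⇒* {X, Y}.
Replace each nonterminal's rules with the union of the non-unit rules of every nonterminal it unit-derives.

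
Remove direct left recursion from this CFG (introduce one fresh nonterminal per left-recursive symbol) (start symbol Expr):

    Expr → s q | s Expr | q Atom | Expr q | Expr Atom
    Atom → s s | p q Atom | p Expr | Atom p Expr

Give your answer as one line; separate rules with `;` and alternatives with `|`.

Expr → s q Expr1 | s Expr Expr1 | q Atom Expr1; Atom → s s Atom1 | p q Atom Atom1 | p Expr Atom1; Expr1 → q Expr1 | Atom Expr1 | ε; Atom1 → p Expr Atom1 | ε

Expr, Atom are directly left-recursive.
For Expr: α = {q, Atom}, β = {s q, s Expr, q Atom}. Rewrite as Expr → β Expr1 and Expr1 → α Expr1 | ε.
For Atom: α = {p Expr}, β = {s s, p q Atom, p Expr}. Rewrite as Atom → β Atom1 and Atom1 → α Atom1 | ε.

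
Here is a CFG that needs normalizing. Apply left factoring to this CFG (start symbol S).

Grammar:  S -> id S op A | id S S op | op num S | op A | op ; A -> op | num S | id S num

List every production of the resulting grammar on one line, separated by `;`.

S -> op S' | id S S''; A -> op | num S | id S num; S' -> num S | A | ε; S'' -> op A | S op

S has alternatives sharing prefix 'op': factor to S → op S' with S' → num S | A | ε.
S has alternatives sharing prefix 'id S': factor to S → id S S'' with S'' → op A | S op.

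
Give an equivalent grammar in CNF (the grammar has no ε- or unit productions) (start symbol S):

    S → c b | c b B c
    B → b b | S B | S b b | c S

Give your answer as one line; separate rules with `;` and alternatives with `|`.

Introduce a nonterminal for each terminal appearing in a rule of length ≥ 2: X1 → c, X2 → b.
Binarize each right-hand side of length ≥ 3 by chaining fresh nonterminals (Y1, Y2, …): affected rules were S → X1 X2 B X1; B → S X2 X2.

S → X1 X2 | X1 Y1; B → X2 X2 | S B | S Y3 | X1 S; X1 → c; X2 → b; Y1 → X2 Y2; Y2 → B X1; Y3 → X2 X2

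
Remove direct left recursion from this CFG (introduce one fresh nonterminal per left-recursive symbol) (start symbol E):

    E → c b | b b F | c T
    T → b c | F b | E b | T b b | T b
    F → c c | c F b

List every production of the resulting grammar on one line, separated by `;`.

T is directly left-recursive.
For T: α = {b b, b}, β = {b c, F b, E b}. Rewrite as T → β T' and T' → α T' | ε.

E → c b | b b F | c T; T → b c T' | F b T' | E b T'; F → c c | c F b; T' → b b T' | b T' | eps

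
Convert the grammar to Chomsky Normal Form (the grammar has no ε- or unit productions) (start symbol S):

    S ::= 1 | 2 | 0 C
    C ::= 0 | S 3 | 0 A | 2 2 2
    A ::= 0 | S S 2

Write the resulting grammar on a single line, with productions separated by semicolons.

Introduce a nonterminal for each terminal appearing in a rule of length ≥ 2: X1 → 0, X2 → 3, X3 → 2.
Binarize each right-hand side of length ≥ 3 by chaining fresh nonterminals (Y1, Y2, …): affected rules were C → X3 X3 X3; A → S S X3.

S ::= 1 | 2 | X1 C; C ::= 0 | S X2 | X1 A | X3 Y1; A ::= 0 | S Y2; X1 ::= 0; X2 ::= 3; X3 ::= 2; Y1 ::= X3 X3; Y2 ::= S X3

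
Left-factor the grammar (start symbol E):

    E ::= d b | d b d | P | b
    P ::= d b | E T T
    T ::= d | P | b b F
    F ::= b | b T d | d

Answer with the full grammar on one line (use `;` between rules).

E has alternatives sharing prefix 'd b': factor to E → d b E' with E' → ε | d.
F has alternatives sharing prefix 'b': factor to F → b F' with F' → ε | T d.

E ::= P | b | d b E'; P ::= d b | E T T; T ::= d | P | b b F; F ::= d | b F'; E' ::= ε | d; F' ::= ε | T d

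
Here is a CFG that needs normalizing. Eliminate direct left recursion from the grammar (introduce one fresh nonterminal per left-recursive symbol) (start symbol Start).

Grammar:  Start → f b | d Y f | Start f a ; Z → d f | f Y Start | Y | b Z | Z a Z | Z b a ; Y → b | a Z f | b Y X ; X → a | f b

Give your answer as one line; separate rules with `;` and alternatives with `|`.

Start → f b Start1 | d Y f Start1; Z → d f Z1 | f Y Start Z1 | Y Z1 | b Z Z1; Y → b | a Z f | b Y X; X → a | f b; Start1 → f a Start1 | ε; Z1 → a Z Z1 | b a Z1 | ε

Start, Z are directly left-recursive.
For Start: α = {f a}, β = {f b, d Y f}. Rewrite as Start → β Start1 and Start1 → α Start1 | ε.
For Z: α = {a Z, b a}, β = {d f, f Y Start, Y, b Z}. Rewrite as Z → β Z1 and Z1 → α Z1 | ε.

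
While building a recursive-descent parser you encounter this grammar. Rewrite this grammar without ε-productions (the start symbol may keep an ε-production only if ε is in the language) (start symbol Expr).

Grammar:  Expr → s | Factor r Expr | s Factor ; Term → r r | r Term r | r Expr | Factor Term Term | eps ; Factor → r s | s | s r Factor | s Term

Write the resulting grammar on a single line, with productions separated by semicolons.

Nullable nonterminals: {Term}.
ε ∉ L(G), so no ε-production is kept.
For each production, add variants omitting each subset of nullable occurrences: Term → Factor Term Term gives Factor Term Term | Factor Term | Factor.

Expr → s | Factor r Expr | s Factor; Term → r r | r Term r | r Expr | Factor Term Term | Factor Term | Factor; Factor → r s | s | s r Factor | s Term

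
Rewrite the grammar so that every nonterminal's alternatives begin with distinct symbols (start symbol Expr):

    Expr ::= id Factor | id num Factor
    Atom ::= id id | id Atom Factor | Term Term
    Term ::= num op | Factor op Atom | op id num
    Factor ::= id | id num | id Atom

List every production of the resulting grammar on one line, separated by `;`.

Expr ::= id Expr1; Atom ::= Term Term | id Atom1; Term ::= num op | Factor op Atom | op id num; Factor ::= id Factor1; Expr1 ::= Factor | num Factor; Atom1 ::= id | Atom Factor; Factor1 ::= ε | num | Atom

Expr has alternatives sharing prefix 'id': factor to Expr → id Expr1 with Expr1 → Factor | num Factor.
Atom has alternatives sharing prefix 'id': factor to Atom → id Atom1 with Atom1 → id | Atom Factor.
Factor has alternatives sharing prefix 'id': factor to Factor → id Factor1 with Factor1 → ε | num | Atom.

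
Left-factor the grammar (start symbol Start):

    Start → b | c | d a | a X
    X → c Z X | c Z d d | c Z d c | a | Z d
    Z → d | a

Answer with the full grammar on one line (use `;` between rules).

X has alternatives sharing prefix 'c Z': factor to X → c Z X1 with X1 → X | d d | d c.
X1 has alternatives sharing prefix 'd': factor to X1 → d X11 with X11 → d | c.

Start → b | c | d a | a X; X → a | Z d | c Z X1; Z → d | a; X1 → X | d X11; X11 → d | c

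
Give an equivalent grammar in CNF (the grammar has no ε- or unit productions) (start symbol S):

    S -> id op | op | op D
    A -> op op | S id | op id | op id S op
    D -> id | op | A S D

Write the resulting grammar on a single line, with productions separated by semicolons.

Introduce a nonterminal for each terminal appearing in a rule of length ≥ 2: X1 → id, X2 → op.
Binarize each right-hand side of length ≥ 3 by chaining fresh nonterminals (Y1, Y2, …): affected rules were A → X2 X1 S X2; D → A S D.

S -> X1 X2 | op | X2 D; A -> X2 X2 | S X1 | X2 X1 | X2 Y1; D -> id | op | A Y3; X1 -> id; X2 -> op; Y1 -> X1 Y2; Y2 -> S X2; Y3 -> S D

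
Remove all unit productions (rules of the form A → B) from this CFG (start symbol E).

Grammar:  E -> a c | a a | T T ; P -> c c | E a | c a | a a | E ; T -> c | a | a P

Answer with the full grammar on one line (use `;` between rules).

E -> a c | a a | T T; P -> a c | a a | T T | c c | E a | c a; T -> c | a | a P

Unit pairs: P ⇒* {E}.
For every A with A ⇒* B via unit rules, add B's non-unit alternatives to A; then delete every rule of the form X → Y.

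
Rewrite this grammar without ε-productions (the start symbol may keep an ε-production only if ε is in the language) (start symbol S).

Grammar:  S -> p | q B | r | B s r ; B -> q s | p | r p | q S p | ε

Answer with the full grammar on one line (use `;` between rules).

S -> p | q B | q | r | B s r | s r; B -> q s | p | r p | q S p

The nullable symbols are {B}.
ε ∉ L(G), so no ε-production is kept.
Expand every rule over subsets of its nullable positions: S → q B gives q B | q. S → B s r gives B s r | s r.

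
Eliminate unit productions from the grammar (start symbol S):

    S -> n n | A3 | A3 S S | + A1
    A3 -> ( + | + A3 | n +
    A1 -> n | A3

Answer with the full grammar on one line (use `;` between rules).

Unit pairs: A1 ⇒* {A3}; S ⇒* {A3}.
For each unit pair (A, B), copy every non-unit production of B to A, then drop all unit productions.

S -> n n | A3 S S | + A1 | ( + | + A3 | n +; A3 -> ( + | + A3 | n +; A1 -> n | ( + | + A3 | n +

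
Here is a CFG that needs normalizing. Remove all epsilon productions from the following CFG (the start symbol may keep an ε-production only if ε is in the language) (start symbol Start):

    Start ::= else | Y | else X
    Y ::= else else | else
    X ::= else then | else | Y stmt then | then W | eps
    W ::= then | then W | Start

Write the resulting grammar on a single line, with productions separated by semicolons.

Start ::= else | Y | else X; Y ::= else else | else; X ::= else then | else | Y stmt then | then W; W ::= then | then W | Start

The nullable symbols are {X}.
ε ∉ L(G), so no ε-production is kept.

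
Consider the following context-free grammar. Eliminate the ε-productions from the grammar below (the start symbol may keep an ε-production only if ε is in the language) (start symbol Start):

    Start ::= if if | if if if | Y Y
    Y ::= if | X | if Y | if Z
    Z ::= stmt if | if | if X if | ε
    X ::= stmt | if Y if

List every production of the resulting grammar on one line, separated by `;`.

The nullable symbols are {Z}.
ε ∉ L(G), so no ε-production is kept.

Start ::= if if | if if if | Y Y; Y ::= if | X | if Y | if Z; Z ::= stmt if | if | if X if; X ::= stmt | if Y if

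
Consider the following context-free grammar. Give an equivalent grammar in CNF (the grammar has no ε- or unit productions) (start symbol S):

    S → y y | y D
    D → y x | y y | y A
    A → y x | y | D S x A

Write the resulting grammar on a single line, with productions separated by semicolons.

S → X1 X1 | X1 D; D → X1 X2 | X1 X1 | X1 A; A → X1 X2 | y | D Y1; X1 → y; X2 → x; Y1 → S Y2; Y2 → X2 A

Introduce a nonterminal for each terminal appearing in a rule of length ≥ 2: X1 → y, X2 → x.
Binarize each right-hand side of length ≥ 3 by chaining fresh nonterminals (Y1, Y2, …): affected rules were A → D S X2 A.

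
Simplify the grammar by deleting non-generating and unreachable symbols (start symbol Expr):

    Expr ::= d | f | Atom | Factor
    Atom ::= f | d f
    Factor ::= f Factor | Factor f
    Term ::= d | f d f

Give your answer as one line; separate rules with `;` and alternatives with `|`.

Expr ::= d | f | Atom; Atom ::= f | d f

Generating nonterminals: {Atom, Expr, Term}.
Reachable from Expr after that: {Atom, Expr}.
Removed useless symbols: {Factor, Term} and every production mentioning them.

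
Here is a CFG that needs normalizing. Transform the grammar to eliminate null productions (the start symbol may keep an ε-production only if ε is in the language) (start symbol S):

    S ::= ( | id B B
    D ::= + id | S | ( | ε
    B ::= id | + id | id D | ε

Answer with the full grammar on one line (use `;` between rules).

S ::= ( | id B B | id B | id; D ::= + id | S | (; B ::= id | + id | id D

Nullable nonterminals: {B, D}.
ε ∉ L(G), so no ε-production is kept.
For each production, add variants omitting each subset of nullable occurrences: S → id B B gives id B B | id B | id.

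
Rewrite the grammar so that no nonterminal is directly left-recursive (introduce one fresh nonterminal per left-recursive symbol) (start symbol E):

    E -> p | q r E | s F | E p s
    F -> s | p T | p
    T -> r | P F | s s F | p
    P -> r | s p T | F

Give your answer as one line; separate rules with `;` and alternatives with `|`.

E -> p E' | q r E E' | s F E'; F -> s | p T | p; T -> r | P F | s s F | p; P -> r | s p T | F; E' -> p s E' | ε

Directly left-recursive nonterminal: E.
For E: α = {p s}, β = {p, q r E, s F}. Rewrite as E → β E' and E' → α E' | ε.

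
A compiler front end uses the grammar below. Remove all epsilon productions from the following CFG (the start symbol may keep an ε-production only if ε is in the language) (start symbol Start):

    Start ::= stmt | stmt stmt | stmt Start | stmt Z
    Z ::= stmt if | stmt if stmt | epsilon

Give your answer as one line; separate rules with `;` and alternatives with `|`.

Start ::= stmt | stmt stmt | stmt Start | stmt Z; Z ::= stmt if | stmt if stmt

Nullable nonterminals: {Z}.
ε ∉ L(G), so no ε-production is kept.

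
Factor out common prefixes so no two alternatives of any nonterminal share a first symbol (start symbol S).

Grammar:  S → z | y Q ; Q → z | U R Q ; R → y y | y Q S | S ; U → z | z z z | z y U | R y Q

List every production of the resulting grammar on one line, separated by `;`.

S → z | y Q; Q → z | U R Q; R → S | y R'; U → R y Q | z U'; R' → y | Q S; U' → ε | z z | y U

R has alternatives sharing prefix 'y': factor to R → y R' with R' → y | Q S.
U has alternatives sharing prefix 'z': factor to U → z U' with U' → ε | z z | y U.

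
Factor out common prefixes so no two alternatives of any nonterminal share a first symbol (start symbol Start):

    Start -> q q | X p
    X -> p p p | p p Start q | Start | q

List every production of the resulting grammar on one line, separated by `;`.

Start -> q q | X p; X -> Start | q | p p X1; X1 -> p | Start q

X has alternatives sharing prefix 'p p': factor to X → p p X1 with X1 → p | Start q.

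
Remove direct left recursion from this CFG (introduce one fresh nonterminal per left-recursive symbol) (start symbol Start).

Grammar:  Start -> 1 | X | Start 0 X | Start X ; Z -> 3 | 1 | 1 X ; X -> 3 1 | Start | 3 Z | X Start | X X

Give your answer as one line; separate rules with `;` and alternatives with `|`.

Start -> 1 Start1 | X Start1; Z -> 3 | 1 | 1 X; X -> 3 1 X1 | Start X1 | 3 Z X1; Start1 -> 0 X Start1 | X Start1 | eps; X1 -> Start X1 | X X1 | eps

Start, X are directly left-recursive.
For Start: α = {0 X, X}, β = {1, X}. Rewrite as Start → β Start1 and Start1 → α Start1 | ε.
For X: α = {Start, X}, β = {3 1, Start, 3 Z}. Rewrite as X → β X1 and X1 → α X1 | ε.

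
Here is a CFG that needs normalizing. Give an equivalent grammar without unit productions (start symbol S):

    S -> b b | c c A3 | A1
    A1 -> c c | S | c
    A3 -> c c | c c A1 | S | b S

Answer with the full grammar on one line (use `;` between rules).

Unit pairs: A1 ⇒* {S}; A3 ⇒* {A1, S}; S ⇒* {A1}.
For every A with A ⇒* B via unit rules, add B's non-unit alternatives to A; then delete every rule of the form X → Y.

S -> c c | c | b b | c c A3; A1 -> c c | c | b b | c c A3; A3 -> c c | c | b b | c c A3 | c c A1 | b S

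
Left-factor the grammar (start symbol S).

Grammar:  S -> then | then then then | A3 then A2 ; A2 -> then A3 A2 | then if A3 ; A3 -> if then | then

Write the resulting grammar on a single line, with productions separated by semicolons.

S -> A3 then A2 | then S'; A2 -> then A2'; A3 -> if then | then; S' -> ε | then then; A2' -> A3 A2 | if A3

S has alternatives sharing prefix 'then': factor to S → then S' with S' → ε | then then.
A2 has alternatives sharing prefix 'then': factor to A2 → then A2' with A2' → A3 A2 | if A3.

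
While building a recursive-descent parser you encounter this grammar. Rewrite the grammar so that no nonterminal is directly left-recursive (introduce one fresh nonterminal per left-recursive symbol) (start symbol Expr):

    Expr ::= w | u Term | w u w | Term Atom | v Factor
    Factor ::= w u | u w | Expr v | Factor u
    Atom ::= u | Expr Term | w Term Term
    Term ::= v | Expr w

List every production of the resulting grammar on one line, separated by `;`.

Expr ::= w | u Term | w u w | Term Atom | v Factor; Factor ::= w u Factor1 | u w Factor1 | Expr v Factor1; Atom ::= u | Expr Term | w Term Term; Term ::= v | Expr w; Factor1 ::= u Factor1 | ε

Factor is directly left-recursive.
For Factor: α = {u}, β = {w u, u w, Expr v}. Rewrite as Factor → β Factor1 and Factor1 → α Factor1 | ε.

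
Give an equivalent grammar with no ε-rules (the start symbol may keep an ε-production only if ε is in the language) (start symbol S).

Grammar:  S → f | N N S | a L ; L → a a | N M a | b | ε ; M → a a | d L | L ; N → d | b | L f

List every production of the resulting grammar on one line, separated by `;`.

The nullable symbols are {L, M}.
ε ∉ L(G), so no ε-production is kept.
Expand every rule over subsets of its nullable positions: S → a L gives a L | a. L → N M a gives N M a | N a. M → d L gives d L | d. N → L f gives L f | f.

S → f | N N S | a L | a; L → a a | N M a | N a | b; M → a a | d L | d | L; N → d | b | L f | f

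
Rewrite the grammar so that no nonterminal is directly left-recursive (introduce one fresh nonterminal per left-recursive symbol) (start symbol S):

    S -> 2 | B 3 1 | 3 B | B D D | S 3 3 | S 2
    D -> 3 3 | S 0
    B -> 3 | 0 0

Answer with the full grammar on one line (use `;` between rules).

S -> 2 S' | B 3 1 S' | 3 B S' | B D D S'; D -> 3 3 | S 0; B -> 3 | 0 0; S' -> 3 3 S' | 2 S' | ε

S is directly left-recursive.
For S: α = {3 3, 2}, β = {2, B 3 1, 3 B, B D D}. Rewrite as S → β S' and S' → α S' | ε.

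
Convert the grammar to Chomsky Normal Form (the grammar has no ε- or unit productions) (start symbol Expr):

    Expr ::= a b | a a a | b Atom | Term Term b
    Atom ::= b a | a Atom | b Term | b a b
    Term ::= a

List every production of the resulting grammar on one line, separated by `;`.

Introduce a nonterminal for each terminal appearing in a rule of length ≥ 2: X1 → a, X2 → b.
Binarize each right-hand side of length ≥ 3 by chaining fresh nonterminals (Y1, Y2, …): affected rules were Expr → X1 X1 X1; Expr → Term Term X2; Atom → X2 X1 X2.

Expr ::= X1 X2 | X1 Y1 | X2 Atom | Term Y2; Atom ::= X2 X1 | X1 Atom | X2 Term | X2 Y3; Term ::= a; X1 ::= a; X2 ::= b; Y1 ::= X1 X1; Y2 ::= Term X2; Y3 ::= X1 X2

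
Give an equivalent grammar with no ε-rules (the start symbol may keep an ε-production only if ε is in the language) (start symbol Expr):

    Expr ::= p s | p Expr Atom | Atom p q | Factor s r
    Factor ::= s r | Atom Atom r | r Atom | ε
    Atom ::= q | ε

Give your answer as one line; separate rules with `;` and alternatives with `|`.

Expr ::= p s | p Expr Atom | p Expr | Atom p q | p q | Factor s r | s r; Factor ::= s r | Atom Atom r | Atom r | r | r Atom; Atom ::= q

Nullable nonterminals: {Atom, Factor}.
ε ∉ L(G), so no ε-production is kept.
Expand every rule over subsets of its nullable positions: Expr → p Expr Atom gives p Expr Atom | p Expr. Expr → Atom p q gives Atom p q | p q. Expr → Factor s r gives Factor s r | s r. Factor → Atom Atom r gives Atom Atom r | Atom r | r.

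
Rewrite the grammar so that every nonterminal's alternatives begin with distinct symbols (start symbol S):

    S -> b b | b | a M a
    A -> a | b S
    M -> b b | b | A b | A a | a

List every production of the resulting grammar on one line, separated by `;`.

S -> a M a | b S'; A -> a | b S; M -> a | b M' | A M''; S' -> b | ε; M' -> b | ε; M'' -> b | a

S has alternatives sharing prefix 'b': factor to S → b S' with S' → b | ε.
M has alternatives sharing prefix 'b': factor to M → b M' with M' → b | ε.
M has alternatives sharing prefix 'A': factor to M → A M'' with M'' → b | a.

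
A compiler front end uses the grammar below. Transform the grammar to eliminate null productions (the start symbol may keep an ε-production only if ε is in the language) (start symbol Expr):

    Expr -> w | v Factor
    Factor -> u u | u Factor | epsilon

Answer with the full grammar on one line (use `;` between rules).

Nullable set = {Factor}.
ε ∉ L(G), so no ε-production is kept.
Expand every rule over subsets of its nullable positions: Expr → v Factor gives v Factor | v. Factor → u Factor gives u Factor | u.

Expr -> w | v Factor | v; Factor -> u u | u Factor | u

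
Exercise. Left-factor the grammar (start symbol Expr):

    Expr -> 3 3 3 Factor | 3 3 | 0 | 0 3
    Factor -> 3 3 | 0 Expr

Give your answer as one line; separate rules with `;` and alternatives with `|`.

Expr -> 3 3 Expr1 | 0 Expr2; Factor -> 3 3 | 0 Expr; Expr1 -> 3 Factor | ε; Expr2 -> ε | 3

Expr has alternatives sharing prefix '3 3': factor to Expr → 3 3 Expr1 with Expr1 → 3 Factor | ε.
Expr has alternatives sharing prefix '0': factor to Expr → 0 Expr2 with Expr2 → ε | 3.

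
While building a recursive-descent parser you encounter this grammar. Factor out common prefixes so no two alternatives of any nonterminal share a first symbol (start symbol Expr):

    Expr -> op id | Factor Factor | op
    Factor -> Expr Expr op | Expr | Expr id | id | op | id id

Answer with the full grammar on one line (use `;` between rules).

Expr has alternatives sharing prefix 'op': factor to Expr → op Expr1 with Expr1 → id | ε.
Factor has alternatives sharing prefix 'Expr': factor to Factor → Expr Factor1 with Factor1 → Expr op | ε | id.
Factor has alternatives sharing prefix 'id': factor to Factor → id Factor2 with Factor2 → ε | id.

Expr -> Factor Factor | op Expr1; Factor -> op | Expr Factor1 | id Factor2; Expr1 -> id | ε; Factor1 -> Expr op | ε | id; Factor2 -> ε | id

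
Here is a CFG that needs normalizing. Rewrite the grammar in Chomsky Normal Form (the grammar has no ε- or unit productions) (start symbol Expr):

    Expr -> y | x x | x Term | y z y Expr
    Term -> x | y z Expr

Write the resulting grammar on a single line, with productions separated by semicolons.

Introduce a nonterminal for each terminal appearing in a rule of length ≥ 2: X1 → x, X2 → y, X3 → z.
Binarize each right-hand side of length ≥ 3 by chaining fresh nonterminals (Y1, Y2, …): affected rules were Expr → X2 X3 X2 Expr; Term → X2 X3 Expr.

Expr -> y | X1 X1 | X1 Term | X2 Y1; Term -> x | X2 Y3; X1 -> x; X2 -> y; X3 -> z; Y1 -> X3 Y2; Y2 -> X2 Expr; Y3 -> X3 Expr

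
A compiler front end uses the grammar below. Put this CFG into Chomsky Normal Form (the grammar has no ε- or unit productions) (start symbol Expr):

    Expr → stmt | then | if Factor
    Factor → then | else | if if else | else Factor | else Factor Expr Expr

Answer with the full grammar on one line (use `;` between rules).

Introduce a nonterminal for each terminal appearing in a rule of length ≥ 2: X1 → if, X2 → else.
Binarize each right-hand side of length ≥ 3 by chaining fresh nonterminals (Y1, Y2, …): affected rules were Factor → X1 X1 X2; Factor → X2 Factor Expr Expr.

Expr → stmt | then | X1 Factor; Factor → then | else | X1 Y1 | X2 Factor | X2 Y2; X1 → if; X2 → else; Y1 → X1 X2; Y2 → Factor Y3; Y3 → Expr Expr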